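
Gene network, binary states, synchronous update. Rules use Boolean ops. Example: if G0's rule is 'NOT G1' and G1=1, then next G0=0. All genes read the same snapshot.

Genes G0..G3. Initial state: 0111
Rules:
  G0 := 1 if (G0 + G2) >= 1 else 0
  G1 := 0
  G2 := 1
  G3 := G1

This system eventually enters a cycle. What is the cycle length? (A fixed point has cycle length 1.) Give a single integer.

Step 0: 0111
Step 1: G0=(0+1>=1)=1 G1=0(const) G2=1(const) G3=G1=1 -> 1011
Step 2: G0=(1+1>=1)=1 G1=0(const) G2=1(const) G3=G1=0 -> 1010
Step 3: G0=(1+1>=1)=1 G1=0(const) G2=1(const) G3=G1=0 -> 1010
State from step 3 equals state from step 2 -> cycle length 1

Answer: 1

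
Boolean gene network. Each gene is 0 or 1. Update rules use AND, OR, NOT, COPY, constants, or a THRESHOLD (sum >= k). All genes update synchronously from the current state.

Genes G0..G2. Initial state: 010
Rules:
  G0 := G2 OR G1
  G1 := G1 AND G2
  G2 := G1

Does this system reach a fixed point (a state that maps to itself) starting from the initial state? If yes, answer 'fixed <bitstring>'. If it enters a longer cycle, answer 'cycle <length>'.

Step 0: 010
Step 1: G0=G2|G1=0|1=1 G1=G1&G2=1&0=0 G2=G1=1 -> 101
Step 2: G0=G2|G1=1|0=1 G1=G1&G2=0&1=0 G2=G1=0 -> 100
Step 3: G0=G2|G1=0|0=0 G1=G1&G2=0&0=0 G2=G1=0 -> 000
Step 4: G0=G2|G1=0|0=0 G1=G1&G2=0&0=0 G2=G1=0 -> 000
Fixed point reached at step 3: 000

Answer: fixed 000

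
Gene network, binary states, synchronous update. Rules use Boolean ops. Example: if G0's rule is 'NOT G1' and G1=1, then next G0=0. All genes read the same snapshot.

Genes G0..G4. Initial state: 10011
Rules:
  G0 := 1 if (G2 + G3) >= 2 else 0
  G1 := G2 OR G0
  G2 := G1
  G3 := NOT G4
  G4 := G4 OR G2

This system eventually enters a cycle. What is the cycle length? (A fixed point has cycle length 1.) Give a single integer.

Step 0: 10011
Step 1: G0=(0+1>=2)=0 G1=G2|G0=0|1=1 G2=G1=0 G3=NOT G4=NOT 1=0 G4=G4|G2=1|0=1 -> 01001
Step 2: G0=(0+0>=2)=0 G1=G2|G0=0|0=0 G2=G1=1 G3=NOT G4=NOT 1=0 G4=G4|G2=1|0=1 -> 00101
Step 3: G0=(1+0>=2)=0 G1=G2|G0=1|0=1 G2=G1=0 G3=NOT G4=NOT 1=0 G4=G4|G2=1|1=1 -> 01001
State from step 3 equals state from step 1 -> cycle length 2

Answer: 2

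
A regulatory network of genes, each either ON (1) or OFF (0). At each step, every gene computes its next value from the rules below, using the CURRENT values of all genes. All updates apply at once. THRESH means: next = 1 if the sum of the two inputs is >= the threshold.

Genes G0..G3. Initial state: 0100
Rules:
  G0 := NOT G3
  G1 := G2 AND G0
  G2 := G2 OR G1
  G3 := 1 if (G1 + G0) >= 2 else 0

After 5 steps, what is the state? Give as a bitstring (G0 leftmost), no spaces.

Step 1: G0=NOT G3=NOT 0=1 G1=G2&G0=0&0=0 G2=G2|G1=0|1=1 G3=(1+0>=2)=0 -> 1010
Step 2: G0=NOT G3=NOT 0=1 G1=G2&G0=1&1=1 G2=G2|G1=1|0=1 G3=(0+1>=2)=0 -> 1110
Step 3: G0=NOT G3=NOT 0=1 G1=G2&G0=1&1=1 G2=G2|G1=1|1=1 G3=(1+1>=2)=1 -> 1111
Step 4: G0=NOT G3=NOT 1=0 G1=G2&G0=1&1=1 G2=G2|G1=1|1=1 G3=(1+1>=2)=1 -> 0111
Step 5: G0=NOT G3=NOT 1=0 G1=G2&G0=1&0=0 G2=G2|G1=1|1=1 G3=(1+0>=2)=0 -> 0010

0010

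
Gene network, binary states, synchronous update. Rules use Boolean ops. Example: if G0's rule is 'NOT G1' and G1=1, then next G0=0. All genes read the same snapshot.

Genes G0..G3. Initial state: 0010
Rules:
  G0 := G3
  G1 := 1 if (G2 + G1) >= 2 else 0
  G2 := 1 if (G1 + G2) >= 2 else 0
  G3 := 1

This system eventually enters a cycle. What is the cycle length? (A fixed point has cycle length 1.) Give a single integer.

Answer: 1

Derivation:
Step 0: 0010
Step 1: G0=G3=0 G1=(1+0>=2)=0 G2=(0+1>=2)=0 G3=1(const) -> 0001
Step 2: G0=G3=1 G1=(0+0>=2)=0 G2=(0+0>=2)=0 G3=1(const) -> 1001
Step 3: G0=G3=1 G1=(0+0>=2)=0 G2=(0+0>=2)=0 G3=1(const) -> 1001
State from step 3 equals state from step 2 -> cycle length 1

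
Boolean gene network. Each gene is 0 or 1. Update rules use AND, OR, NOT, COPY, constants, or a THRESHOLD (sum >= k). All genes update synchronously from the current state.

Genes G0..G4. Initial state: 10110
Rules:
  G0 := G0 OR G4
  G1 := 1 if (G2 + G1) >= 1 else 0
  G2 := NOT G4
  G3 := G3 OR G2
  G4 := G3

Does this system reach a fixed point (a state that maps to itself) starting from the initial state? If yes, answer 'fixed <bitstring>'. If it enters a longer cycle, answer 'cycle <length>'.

Step 0: 10110
Step 1: G0=G0|G4=1|0=1 G1=(1+0>=1)=1 G2=NOT G4=NOT 0=1 G3=G3|G2=1|1=1 G4=G3=1 -> 11111
Step 2: G0=G0|G4=1|1=1 G1=(1+1>=1)=1 G2=NOT G4=NOT 1=0 G3=G3|G2=1|1=1 G4=G3=1 -> 11011
Step 3: G0=G0|G4=1|1=1 G1=(0+1>=1)=1 G2=NOT G4=NOT 1=0 G3=G3|G2=1|0=1 G4=G3=1 -> 11011
Fixed point reached at step 2: 11011

Answer: fixed 11011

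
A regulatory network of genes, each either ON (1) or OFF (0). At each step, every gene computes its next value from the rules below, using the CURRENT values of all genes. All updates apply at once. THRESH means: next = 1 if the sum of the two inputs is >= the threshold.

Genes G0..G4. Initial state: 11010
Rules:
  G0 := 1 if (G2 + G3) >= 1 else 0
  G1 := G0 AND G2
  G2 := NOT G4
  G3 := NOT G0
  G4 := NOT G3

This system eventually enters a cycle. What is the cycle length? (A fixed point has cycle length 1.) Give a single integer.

Answer: 6

Derivation:
Step 0: 11010
Step 1: G0=(0+1>=1)=1 G1=G0&G2=1&0=0 G2=NOT G4=NOT 0=1 G3=NOT G0=NOT 1=0 G4=NOT G3=NOT 1=0 -> 10100
Step 2: G0=(1+0>=1)=1 G1=G0&G2=1&1=1 G2=NOT G4=NOT 0=1 G3=NOT G0=NOT 1=0 G4=NOT G3=NOT 0=1 -> 11101
Step 3: G0=(1+0>=1)=1 G1=G0&G2=1&1=1 G2=NOT G4=NOT 1=0 G3=NOT G0=NOT 1=0 G4=NOT G3=NOT 0=1 -> 11001
Step 4: G0=(0+0>=1)=0 G1=G0&G2=1&0=0 G2=NOT G4=NOT 1=0 G3=NOT G0=NOT 1=0 G4=NOT G3=NOT 0=1 -> 00001
Step 5: G0=(0+0>=1)=0 G1=G0&G2=0&0=0 G2=NOT G4=NOT 1=0 G3=NOT G0=NOT 0=1 G4=NOT G3=NOT 0=1 -> 00011
Step 6: G0=(0+1>=1)=1 G1=G0&G2=0&0=0 G2=NOT G4=NOT 1=0 G3=NOT G0=NOT 0=1 G4=NOT G3=NOT 1=0 -> 10010
Step 7: G0=(0+1>=1)=1 G1=G0&G2=1&0=0 G2=NOT G4=NOT 0=1 G3=NOT G0=NOT 1=0 G4=NOT G3=NOT 1=0 -> 10100
State from step 7 equals state from step 1 -> cycle length 6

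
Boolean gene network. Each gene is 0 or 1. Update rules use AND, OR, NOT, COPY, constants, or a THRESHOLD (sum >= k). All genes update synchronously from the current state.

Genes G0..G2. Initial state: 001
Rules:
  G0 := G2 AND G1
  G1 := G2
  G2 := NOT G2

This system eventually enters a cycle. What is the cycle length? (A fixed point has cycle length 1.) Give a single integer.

Answer: 2

Derivation:
Step 0: 001
Step 1: G0=G2&G1=1&0=0 G1=G2=1 G2=NOT G2=NOT 1=0 -> 010
Step 2: G0=G2&G1=0&1=0 G1=G2=0 G2=NOT G2=NOT 0=1 -> 001
State from step 2 equals state from step 0 -> cycle length 2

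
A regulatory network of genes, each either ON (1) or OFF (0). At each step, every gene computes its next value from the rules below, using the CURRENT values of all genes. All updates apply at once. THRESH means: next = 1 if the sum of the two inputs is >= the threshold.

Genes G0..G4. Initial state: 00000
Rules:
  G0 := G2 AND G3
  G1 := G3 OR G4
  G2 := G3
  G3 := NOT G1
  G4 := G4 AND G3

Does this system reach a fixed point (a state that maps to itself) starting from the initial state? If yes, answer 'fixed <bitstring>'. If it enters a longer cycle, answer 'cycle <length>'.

Answer: cycle 4

Derivation:
Step 0: 00000
Step 1: G0=G2&G3=0&0=0 G1=G3|G4=0|0=0 G2=G3=0 G3=NOT G1=NOT 0=1 G4=G4&G3=0&0=0 -> 00010
Step 2: G0=G2&G3=0&1=0 G1=G3|G4=1|0=1 G2=G3=1 G3=NOT G1=NOT 0=1 G4=G4&G3=0&1=0 -> 01110
Step 3: G0=G2&G3=1&1=1 G1=G3|G4=1|0=1 G2=G3=1 G3=NOT G1=NOT 1=0 G4=G4&G3=0&1=0 -> 11100
Step 4: G0=G2&G3=1&0=0 G1=G3|G4=0|0=0 G2=G3=0 G3=NOT G1=NOT 1=0 G4=G4&G3=0&0=0 -> 00000
Cycle of length 4 starting at step 0 -> no fixed point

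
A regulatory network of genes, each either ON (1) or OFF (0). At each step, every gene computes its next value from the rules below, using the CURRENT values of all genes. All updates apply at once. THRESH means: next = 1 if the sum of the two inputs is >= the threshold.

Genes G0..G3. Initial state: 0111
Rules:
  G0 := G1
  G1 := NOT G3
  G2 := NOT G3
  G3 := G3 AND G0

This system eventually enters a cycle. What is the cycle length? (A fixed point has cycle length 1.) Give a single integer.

Step 0: 0111
Step 1: G0=G1=1 G1=NOT G3=NOT 1=0 G2=NOT G3=NOT 1=0 G3=G3&G0=1&0=0 -> 1000
Step 2: G0=G1=0 G1=NOT G3=NOT 0=1 G2=NOT G3=NOT 0=1 G3=G3&G0=0&1=0 -> 0110
Step 3: G0=G1=1 G1=NOT G3=NOT 0=1 G2=NOT G3=NOT 0=1 G3=G3&G0=0&0=0 -> 1110
Step 4: G0=G1=1 G1=NOT G3=NOT 0=1 G2=NOT G3=NOT 0=1 G3=G3&G0=0&1=0 -> 1110
State from step 4 equals state from step 3 -> cycle length 1

Answer: 1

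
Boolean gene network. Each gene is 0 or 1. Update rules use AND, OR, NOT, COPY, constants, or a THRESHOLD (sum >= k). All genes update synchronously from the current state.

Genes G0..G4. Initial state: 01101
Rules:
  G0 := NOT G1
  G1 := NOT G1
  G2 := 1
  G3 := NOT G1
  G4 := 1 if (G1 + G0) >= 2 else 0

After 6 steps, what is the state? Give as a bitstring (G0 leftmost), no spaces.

Step 1: G0=NOT G1=NOT 1=0 G1=NOT G1=NOT 1=0 G2=1(const) G3=NOT G1=NOT 1=0 G4=(1+0>=2)=0 -> 00100
Step 2: G0=NOT G1=NOT 0=1 G1=NOT G1=NOT 0=1 G2=1(const) G3=NOT G1=NOT 0=1 G4=(0+0>=2)=0 -> 11110
Step 3: G0=NOT G1=NOT 1=0 G1=NOT G1=NOT 1=0 G2=1(const) G3=NOT G1=NOT 1=0 G4=(1+1>=2)=1 -> 00101
Step 4: G0=NOT G1=NOT 0=1 G1=NOT G1=NOT 0=1 G2=1(const) G3=NOT G1=NOT 0=1 G4=(0+0>=2)=0 -> 11110
Step 5: G0=NOT G1=NOT 1=0 G1=NOT G1=NOT 1=0 G2=1(const) G3=NOT G1=NOT 1=0 G4=(1+1>=2)=1 -> 00101
Step 6: G0=NOT G1=NOT 0=1 G1=NOT G1=NOT 0=1 G2=1(const) G3=NOT G1=NOT 0=1 G4=(0+0>=2)=0 -> 11110

11110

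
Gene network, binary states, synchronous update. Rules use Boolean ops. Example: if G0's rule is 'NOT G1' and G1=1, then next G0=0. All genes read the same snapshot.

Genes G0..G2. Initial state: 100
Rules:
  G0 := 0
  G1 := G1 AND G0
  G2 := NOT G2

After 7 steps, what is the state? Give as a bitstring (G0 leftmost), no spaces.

Step 1: G0=0(const) G1=G1&G0=0&1=0 G2=NOT G2=NOT 0=1 -> 001
Step 2: G0=0(const) G1=G1&G0=0&0=0 G2=NOT G2=NOT 1=0 -> 000
Step 3: G0=0(const) G1=G1&G0=0&0=0 G2=NOT G2=NOT 0=1 -> 001
Step 4: G0=0(const) G1=G1&G0=0&0=0 G2=NOT G2=NOT 1=0 -> 000
Step 5: G0=0(const) G1=G1&G0=0&0=0 G2=NOT G2=NOT 0=1 -> 001
Step 6: G0=0(const) G1=G1&G0=0&0=0 G2=NOT G2=NOT 1=0 -> 000
Step 7: G0=0(const) G1=G1&G0=0&0=0 G2=NOT G2=NOT 0=1 -> 001

001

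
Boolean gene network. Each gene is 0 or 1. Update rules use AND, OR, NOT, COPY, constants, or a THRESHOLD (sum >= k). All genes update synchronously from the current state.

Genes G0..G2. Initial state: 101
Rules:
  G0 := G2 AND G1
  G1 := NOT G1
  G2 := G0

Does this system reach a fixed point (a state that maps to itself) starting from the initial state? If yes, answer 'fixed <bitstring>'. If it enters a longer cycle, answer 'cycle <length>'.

Step 0: 101
Step 1: G0=G2&G1=1&0=0 G1=NOT G1=NOT 0=1 G2=G0=1 -> 011
Step 2: G0=G2&G1=1&1=1 G1=NOT G1=NOT 1=0 G2=G0=0 -> 100
Step 3: G0=G2&G1=0&0=0 G1=NOT G1=NOT 0=1 G2=G0=1 -> 011
Cycle of length 2 starting at step 1 -> no fixed point

Answer: cycle 2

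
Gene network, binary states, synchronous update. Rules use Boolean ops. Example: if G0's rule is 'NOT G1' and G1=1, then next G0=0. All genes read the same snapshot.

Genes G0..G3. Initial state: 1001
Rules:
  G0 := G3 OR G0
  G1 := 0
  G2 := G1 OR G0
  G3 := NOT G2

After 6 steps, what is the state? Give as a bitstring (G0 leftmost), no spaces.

Step 1: G0=G3|G0=1|1=1 G1=0(const) G2=G1|G0=0|1=1 G3=NOT G2=NOT 0=1 -> 1011
Step 2: G0=G3|G0=1|1=1 G1=0(const) G2=G1|G0=0|1=1 G3=NOT G2=NOT 1=0 -> 1010
Step 3: G0=G3|G0=0|1=1 G1=0(const) G2=G1|G0=0|1=1 G3=NOT G2=NOT 1=0 -> 1010
Step 4: G0=G3|G0=0|1=1 G1=0(const) G2=G1|G0=0|1=1 G3=NOT G2=NOT 1=0 -> 1010
Step 5: G0=G3|G0=0|1=1 G1=0(const) G2=G1|G0=0|1=1 G3=NOT G2=NOT 1=0 -> 1010
Step 6: G0=G3|G0=0|1=1 G1=0(const) G2=G1|G0=0|1=1 G3=NOT G2=NOT 1=0 -> 1010

1010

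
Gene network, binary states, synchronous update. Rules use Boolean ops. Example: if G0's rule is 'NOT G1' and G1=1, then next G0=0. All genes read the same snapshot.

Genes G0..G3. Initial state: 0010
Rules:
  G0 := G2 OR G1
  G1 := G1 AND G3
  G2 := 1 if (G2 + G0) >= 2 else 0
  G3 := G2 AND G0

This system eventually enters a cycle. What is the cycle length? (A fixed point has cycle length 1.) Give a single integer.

Step 0: 0010
Step 1: G0=G2|G1=1|0=1 G1=G1&G3=0&0=0 G2=(1+0>=2)=0 G3=G2&G0=1&0=0 -> 1000
Step 2: G0=G2|G1=0|0=0 G1=G1&G3=0&0=0 G2=(0+1>=2)=0 G3=G2&G0=0&1=0 -> 0000
Step 3: G0=G2|G1=0|0=0 G1=G1&G3=0&0=0 G2=(0+0>=2)=0 G3=G2&G0=0&0=0 -> 0000
State from step 3 equals state from step 2 -> cycle length 1

Answer: 1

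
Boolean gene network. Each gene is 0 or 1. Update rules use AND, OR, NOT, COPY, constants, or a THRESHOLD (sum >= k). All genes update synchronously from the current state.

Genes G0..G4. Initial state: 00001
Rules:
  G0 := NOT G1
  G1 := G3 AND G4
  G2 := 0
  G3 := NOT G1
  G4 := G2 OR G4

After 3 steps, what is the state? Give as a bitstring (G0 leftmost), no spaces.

Step 1: G0=NOT G1=NOT 0=1 G1=G3&G4=0&1=0 G2=0(const) G3=NOT G1=NOT 0=1 G4=G2|G4=0|1=1 -> 10011
Step 2: G0=NOT G1=NOT 0=1 G1=G3&G4=1&1=1 G2=0(const) G3=NOT G1=NOT 0=1 G4=G2|G4=0|1=1 -> 11011
Step 3: G0=NOT G1=NOT 1=0 G1=G3&G4=1&1=1 G2=0(const) G3=NOT G1=NOT 1=0 G4=G2|G4=0|1=1 -> 01001

01001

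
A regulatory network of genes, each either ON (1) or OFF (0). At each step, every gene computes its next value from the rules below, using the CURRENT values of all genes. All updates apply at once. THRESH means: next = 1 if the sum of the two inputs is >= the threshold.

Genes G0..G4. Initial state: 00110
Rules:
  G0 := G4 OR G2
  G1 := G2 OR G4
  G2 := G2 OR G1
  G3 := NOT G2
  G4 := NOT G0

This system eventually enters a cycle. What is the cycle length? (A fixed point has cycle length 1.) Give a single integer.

Step 0: 00110
Step 1: G0=G4|G2=0|1=1 G1=G2|G4=1|0=1 G2=G2|G1=1|0=1 G3=NOT G2=NOT 1=0 G4=NOT G0=NOT 0=1 -> 11101
Step 2: G0=G4|G2=1|1=1 G1=G2|G4=1|1=1 G2=G2|G1=1|1=1 G3=NOT G2=NOT 1=0 G4=NOT G0=NOT 1=0 -> 11100
Step 3: G0=G4|G2=0|1=1 G1=G2|G4=1|0=1 G2=G2|G1=1|1=1 G3=NOT G2=NOT 1=0 G4=NOT G0=NOT 1=0 -> 11100
State from step 3 equals state from step 2 -> cycle length 1

Answer: 1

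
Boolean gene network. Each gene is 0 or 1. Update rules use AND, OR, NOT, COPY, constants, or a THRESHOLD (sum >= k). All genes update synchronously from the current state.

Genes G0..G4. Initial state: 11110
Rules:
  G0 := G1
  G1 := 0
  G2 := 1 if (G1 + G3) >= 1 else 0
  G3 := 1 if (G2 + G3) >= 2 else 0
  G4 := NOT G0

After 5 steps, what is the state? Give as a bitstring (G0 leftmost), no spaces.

Step 1: G0=G1=1 G1=0(const) G2=(1+1>=1)=1 G3=(1+1>=2)=1 G4=NOT G0=NOT 1=0 -> 10110
Step 2: G0=G1=0 G1=0(const) G2=(0+1>=1)=1 G3=(1+1>=2)=1 G4=NOT G0=NOT 1=0 -> 00110
Step 3: G0=G1=0 G1=0(const) G2=(0+1>=1)=1 G3=(1+1>=2)=1 G4=NOT G0=NOT 0=1 -> 00111
Step 4: G0=G1=0 G1=0(const) G2=(0+1>=1)=1 G3=(1+1>=2)=1 G4=NOT G0=NOT 0=1 -> 00111
Step 5: G0=G1=0 G1=0(const) G2=(0+1>=1)=1 G3=(1+1>=2)=1 G4=NOT G0=NOT 0=1 -> 00111

00111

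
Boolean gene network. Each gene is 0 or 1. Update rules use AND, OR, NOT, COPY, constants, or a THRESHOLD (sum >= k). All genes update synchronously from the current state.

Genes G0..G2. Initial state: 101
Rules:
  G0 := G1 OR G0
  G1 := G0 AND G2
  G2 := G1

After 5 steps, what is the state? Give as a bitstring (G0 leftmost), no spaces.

Step 1: G0=G1|G0=0|1=1 G1=G0&G2=1&1=1 G2=G1=0 -> 110
Step 2: G0=G1|G0=1|1=1 G1=G0&G2=1&0=0 G2=G1=1 -> 101
Step 3: G0=G1|G0=0|1=1 G1=G0&G2=1&1=1 G2=G1=0 -> 110
Step 4: G0=G1|G0=1|1=1 G1=G0&G2=1&0=0 G2=G1=1 -> 101
Step 5: G0=G1|G0=0|1=1 G1=G0&G2=1&1=1 G2=G1=0 -> 110

110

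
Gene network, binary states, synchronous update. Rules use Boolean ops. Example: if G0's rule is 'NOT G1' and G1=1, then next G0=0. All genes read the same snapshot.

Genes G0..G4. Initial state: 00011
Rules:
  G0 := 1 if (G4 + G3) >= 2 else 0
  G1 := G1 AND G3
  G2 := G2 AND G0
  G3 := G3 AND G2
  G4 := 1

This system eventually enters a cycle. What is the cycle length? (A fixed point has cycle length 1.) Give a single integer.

Answer: 1

Derivation:
Step 0: 00011
Step 1: G0=(1+1>=2)=1 G1=G1&G3=0&1=0 G2=G2&G0=0&0=0 G3=G3&G2=1&0=0 G4=1(const) -> 10001
Step 2: G0=(1+0>=2)=0 G1=G1&G3=0&0=0 G2=G2&G0=0&1=0 G3=G3&G2=0&0=0 G4=1(const) -> 00001
Step 3: G0=(1+0>=2)=0 G1=G1&G3=0&0=0 G2=G2&G0=0&0=0 G3=G3&G2=0&0=0 G4=1(const) -> 00001
State from step 3 equals state from step 2 -> cycle length 1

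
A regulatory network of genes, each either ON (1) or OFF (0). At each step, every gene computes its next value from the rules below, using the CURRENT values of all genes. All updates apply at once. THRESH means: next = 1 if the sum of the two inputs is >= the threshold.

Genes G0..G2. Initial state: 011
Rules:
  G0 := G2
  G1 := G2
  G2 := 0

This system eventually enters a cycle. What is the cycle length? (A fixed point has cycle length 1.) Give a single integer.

Answer: 1

Derivation:
Step 0: 011
Step 1: G0=G2=1 G1=G2=1 G2=0(const) -> 110
Step 2: G0=G2=0 G1=G2=0 G2=0(const) -> 000
Step 3: G0=G2=0 G1=G2=0 G2=0(const) -> 000
State from step 3 equals state from step 2 -> cycle length 1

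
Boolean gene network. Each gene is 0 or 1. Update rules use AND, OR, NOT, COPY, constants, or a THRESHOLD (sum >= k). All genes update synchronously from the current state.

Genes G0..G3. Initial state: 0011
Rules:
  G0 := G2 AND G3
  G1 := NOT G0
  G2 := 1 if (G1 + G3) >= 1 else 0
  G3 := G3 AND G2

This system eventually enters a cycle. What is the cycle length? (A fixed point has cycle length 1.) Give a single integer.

Step 0: 0011
Step 1: G0=G2&G3=1&1=1 G1=NOT G0=NOT 0=1 G2=(0+1>=1)=1 G3=G3&G2=1&1=1 -> 1111
Step 2: G0=G2&G3=1&1=1 G1=NOT G0=NOT 1=0 G2=(1+1>=1)=1 G3=G3&G2=1&1=1 -> 1011
Step 3: G0=G2&G3=1&1=1 G1=NOT G0=NOT 1=0 G2=(0+1>=1)=1 G3=G3&G2=1&1=1 -> 1011
State from step 3 equals state from step 2 -> cycle length 1

Answer: 1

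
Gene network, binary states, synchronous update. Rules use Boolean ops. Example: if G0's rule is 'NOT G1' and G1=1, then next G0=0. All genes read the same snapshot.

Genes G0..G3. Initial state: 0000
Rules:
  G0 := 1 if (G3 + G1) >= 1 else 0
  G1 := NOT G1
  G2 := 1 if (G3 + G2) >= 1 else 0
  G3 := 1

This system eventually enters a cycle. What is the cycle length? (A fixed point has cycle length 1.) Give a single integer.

Step 0: 0000
Step 1: G0=(0+0>=1)=0 G1=NOT G1=NOT 0=1 G2=(0+0>=1)=0 G3=1(const) -> 0101
Step 2: G0=(1+1>=1)=1 G1=NOT G1=NOT 1=0 G2=(1+0>=1)=1 G3=1(const) -> 1011
Step 3: G0=(1+0>=1)=1 G1=NOT G1=NOT 0=1 G2=(1+1>=1)=1 G3=1(const) -> 1111
Step 4: G0=(1+1>=1)=1 G1=NOT G1=NOT 1=0 G2=(1+1>=1)=1 G3=1(const) -> 1011
State from step 4 equals state from step 2 -> cycle length 2

Answer: 2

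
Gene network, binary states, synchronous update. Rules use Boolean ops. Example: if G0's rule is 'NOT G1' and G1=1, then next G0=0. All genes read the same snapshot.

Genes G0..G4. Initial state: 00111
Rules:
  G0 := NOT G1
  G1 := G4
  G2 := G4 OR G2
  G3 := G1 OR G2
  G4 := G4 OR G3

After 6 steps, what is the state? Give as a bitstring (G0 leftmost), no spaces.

Step 1: G0=NOT G1=NOT 0=1 G1=G4=1 G2=G4|G2=1|1=1 G3=G1|G2=0|1=1 G4=G4|G3=1|1=1 -> 11111
Step 2: G0=NOT G1=NOT 1=0 G1=G4=1 G2=G4|G2=1|1=1 G3=G1|G2=1|1=1 G4=G4|G3=1|1=1 -> 01111
Step 3: G0=NOT G1=NOT 1=0 G1=G4=1 G2=G4|G2=1|1=1 G3=G1|G2=1|1=1 G4=G4|G3=1|1=1 -> 01111
Step 4: G0=NOT G1=NOT 1=0 G1=G4=1 G2=G4|G2=1|1=1 G3=G1|G2=1|1=1 G4=G4|G3=1|1=1 -> 01111
Step 5: G0=NOT G1=NOT 1=0 G1=G4=1 G2=G4|G2=1|1=1 G3=G1|G2=1|1=1 G4=G4|G3=1|1=1 -> 01111
Step 6: G0=NOT G1=NOT 1=0 G1=G4=1 G2=G4|G2=1|1=1 G3=G1|G2=1|1=1 G4=G4|G3=1|1=1 -> 01111

01111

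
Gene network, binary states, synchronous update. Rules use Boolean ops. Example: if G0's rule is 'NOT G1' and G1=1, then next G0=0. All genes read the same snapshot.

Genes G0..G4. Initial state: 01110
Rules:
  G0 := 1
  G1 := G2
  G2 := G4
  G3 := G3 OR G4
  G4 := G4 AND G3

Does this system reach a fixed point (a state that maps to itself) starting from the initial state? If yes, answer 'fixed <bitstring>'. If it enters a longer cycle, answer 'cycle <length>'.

Answer: fixed 10010

Derivation:
Step 0: 01110
Step 1: G0=1(const) G1=G2=1 G2=G4=0 G3=G3|G4=1|0=1 G4=G4&G3=0&1=0 -> 11010
Step 2: G0=1(const) G1=G2=0 G2=G4=0 G3=G3|G4=1|0=1 G4=G4&G3=0&1=0 -> 10010
Step 3: G0=1(const) G1=G2=0 G2=G4=0 G3=G3|G4=1|0=1 G4=G4&G3=0&1=0 -> 10010
Fixed point reached at step 2: 10010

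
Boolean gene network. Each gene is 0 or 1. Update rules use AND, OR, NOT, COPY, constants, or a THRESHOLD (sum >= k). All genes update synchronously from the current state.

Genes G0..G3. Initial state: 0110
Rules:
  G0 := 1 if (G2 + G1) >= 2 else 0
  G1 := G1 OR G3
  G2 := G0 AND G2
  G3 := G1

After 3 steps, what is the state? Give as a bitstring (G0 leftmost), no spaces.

Step 1: G0=(1+1>=2)=1 G1=G1|G3=1|0=1 G2=G0&G2=0&1=0 G3=G1=1 -> 1101
Step 2: G0=(0+1>=2)=0 G1=G1|G3=1|1=1 G2=G0&G2=1&0=0 G3=G1=1 -> 0101
Step 3: G0=(0+1>=2)=0 G1=G1|G3=1|1=1 G2=G0&G2=0&0=0 G3=G1=1 -> 0101

0101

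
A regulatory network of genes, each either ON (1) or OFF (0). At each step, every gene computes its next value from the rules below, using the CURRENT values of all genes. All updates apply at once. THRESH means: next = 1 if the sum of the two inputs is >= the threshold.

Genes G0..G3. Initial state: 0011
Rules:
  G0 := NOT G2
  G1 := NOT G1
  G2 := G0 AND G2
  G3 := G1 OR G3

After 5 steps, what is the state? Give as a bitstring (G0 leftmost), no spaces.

Step 1: G0=NOT G2=NOT 1=0 G1=NOT G1=NOT 0=1 G2=G0&G2=0&1=0 G3=G1|G3=0|1=1 -> 0101
Step 2: G0=NOT G2=NOT 0=1 G1=NOT G1=NOT 1=0 G2=G0&G2=0&0=0 G3=G1|G3=1|1=1 -> 1001
Step 3: G0=NOT G2=NOT 0=1 G1=NOT G1=NOT 0=1 G2=G0&G2=1&0=0 G3=G1|G3=0|1=1 -> 1101
Step 4: G0=NOT G2=NOT 0=1 G1=NOT G1=NOT 1=0 G2=G0&G2=1&0=0 G3=G1|G3=1|1=1 -> 1001
Step 5: G0=NOT G2=NOT 0=1 G1=NOT G1=NOT 0=1 G2=G0&G2=1&0=0 G3=G1|G3=0|1=1 -> 1101

1101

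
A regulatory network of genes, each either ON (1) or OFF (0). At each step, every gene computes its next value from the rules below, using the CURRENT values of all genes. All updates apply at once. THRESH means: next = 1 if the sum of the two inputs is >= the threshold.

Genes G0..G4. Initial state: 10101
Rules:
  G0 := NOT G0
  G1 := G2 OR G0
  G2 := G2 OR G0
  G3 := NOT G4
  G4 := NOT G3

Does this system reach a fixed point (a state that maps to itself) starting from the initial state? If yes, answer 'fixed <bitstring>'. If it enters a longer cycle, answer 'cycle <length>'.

Answer: cycle 2

Derivation:
Step 0: 10101
Step 1: G0=NOT G0=NOT 1=0 G1=G2|G0=1|1=1 G2=G2|G0=1|1=1 G3=NOT G4=NOT 1=0 G4=NOT G3=NOT 0=1 -> 01101
Step 2: G0=NOT G0=NOT 0=1 G1=G2|G0=1|0=1 G2=G2|G0=1|0=1 G3=NOT G4=NOT 1=0 G4=NOT G3=NOT 0=1 -> 11101
Step 3: G0=NOT G0=NOT 1=0 G1=G2|G0=1|1=1 G2=G2|G0=1|1=1 G3=NOT G4=NOT 1=0 G4=NOT G3=NOT 0=1 -> 01101
Cycle of length 2 starting at step 1 -> no fixed point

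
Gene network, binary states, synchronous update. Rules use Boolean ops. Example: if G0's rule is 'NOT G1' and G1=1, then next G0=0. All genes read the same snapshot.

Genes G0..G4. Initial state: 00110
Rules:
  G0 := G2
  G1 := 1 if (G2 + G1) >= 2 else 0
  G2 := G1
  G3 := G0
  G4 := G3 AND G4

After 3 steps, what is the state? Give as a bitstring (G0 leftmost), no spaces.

Step 1: G0=G2=1 G1=(1+0>=2)=0 G2=G1=0 G3=G0=0 G4=G3&G4=1&0=0 -> 10000
Step 2: G0=G2=0 G1=(0+0>=2)=0 G2=G1=0 G3=G0=1 G4=G3&G4=0&0=0 -> 00010
Step 3: G0=G2=0 G1=(0+0>=2)=0 G2=G1=0 G3=G0=0 G4=G3&G4=1&0=0 -> 00000

00000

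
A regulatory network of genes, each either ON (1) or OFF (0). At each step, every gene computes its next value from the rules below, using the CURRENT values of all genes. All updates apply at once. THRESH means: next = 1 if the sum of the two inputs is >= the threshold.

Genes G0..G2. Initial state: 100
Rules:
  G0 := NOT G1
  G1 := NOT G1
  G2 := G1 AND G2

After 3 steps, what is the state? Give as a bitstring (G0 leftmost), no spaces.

Step 1: G0=NOT G1=NOT 0=1 G1=NOT G1=NOT 0=1 G2=G1&G2=0&0=0 -> 110
Step 2: G0=NOT G1=NOT 1=0 G1=NOT G1=NOT 1=0 G2=G1&G2=1&0=0 -> 000
Step 3: G0=NOT G1=NOT 0=1 G1=NOT G1=NOT 0=1 G2=G1&G2=0&0=0 -> 110

110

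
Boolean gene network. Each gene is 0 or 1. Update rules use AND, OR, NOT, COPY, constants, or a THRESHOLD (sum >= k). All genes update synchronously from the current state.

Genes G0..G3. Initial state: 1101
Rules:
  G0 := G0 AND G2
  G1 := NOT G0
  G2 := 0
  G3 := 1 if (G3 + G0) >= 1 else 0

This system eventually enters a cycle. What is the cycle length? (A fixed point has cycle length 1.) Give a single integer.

Step 0: 1101
Step 1: G0=G0&G2=1&0=0 G1=NOT G0=NOT 1=0 G2=0(const) G3=(1+1>=1)=1 -> 0001
Step 2: G0=G0&G2=0&0=0 G1=NOT G0=NOT 0=1 G2=0(const) G3=(1+0>=1)=1 -> 0101
Step 3: G0=G0&G2=0&0=0 G1=NOT G0=NOT 0=1 G2=0(const) G3=(1+0>=1)=1 -> 0101
State from step 3 equals state from step 2 -> cycle length 1

Answer: 1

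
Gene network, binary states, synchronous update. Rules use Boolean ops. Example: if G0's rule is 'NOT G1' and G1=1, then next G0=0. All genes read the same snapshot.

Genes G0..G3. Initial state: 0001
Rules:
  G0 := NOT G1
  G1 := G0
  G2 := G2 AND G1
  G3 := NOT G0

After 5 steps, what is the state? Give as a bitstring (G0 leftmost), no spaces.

Step 1: G0=NOT G1=NOT 0=1 G1=G0=0 G2=G2&G1=0&0=0 G3=NOT G0=NOT 0=1 -> 1001
Step 2: G0=NOT G1=NOT 0=1 G1=G0=1 G2=G2&G1=0&0=0 G3=NOT G0=NOT 1=0 -> 1100
Step 3: G0=NOT G1=NOT 1=0 G1=G0=1 G2=G2&G1=0&1=0 G3=NOT G0=NOT 1=0 -> 0100
Step 4: G0=NOT G1=NOT 1=0 G1=G0=0 G2=G2&G1=0&1=0 G3=NOT G0=NOT 0=1 -> 0001
Step 5: G0=NOT G1=NOT 0=1 G1=G0=0 G2=G2&G1=0&0=0 G3=NOT G0=NOT 0=1 -> 1001

1001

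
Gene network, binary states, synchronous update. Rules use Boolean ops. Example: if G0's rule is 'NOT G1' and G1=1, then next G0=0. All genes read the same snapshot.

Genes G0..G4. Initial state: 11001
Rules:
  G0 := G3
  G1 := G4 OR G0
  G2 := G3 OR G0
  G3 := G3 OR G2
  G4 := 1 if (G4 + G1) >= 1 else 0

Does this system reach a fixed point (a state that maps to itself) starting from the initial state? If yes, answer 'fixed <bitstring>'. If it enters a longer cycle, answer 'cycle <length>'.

Step 0: 11001
Step 1: G0=G3=0 G1=G4|G0=1|1=1 G2=G3|G0=0|1=1 G3=G3|G2=0|0=0 G4=(1+1>=1)=1 -> 01101
Step 2: G0=G3=0 G1=G4|G0=1|0=1 G2=G3|G0=0|0=0 G3=G3|G2=0|1=1 G4=(1+1>=1)=1 -> 01011
Step 3: G0=G3=1 G1=G4|G0=1|0=1 G2=G3|G0=1|0=1 G3=G3|G2=1|0=1 G4=(1+1>=1)=1 -> 11111
Step 4: G0=G3=1 G1=G4|G0=1|1=1 G2=G3|G0=1|1=1 G3=G3|G2=1|1=1 G4=(1+1>=1)=1 -> 11111
Fixed point reached at step 3: 11111

Answer: fixed 11111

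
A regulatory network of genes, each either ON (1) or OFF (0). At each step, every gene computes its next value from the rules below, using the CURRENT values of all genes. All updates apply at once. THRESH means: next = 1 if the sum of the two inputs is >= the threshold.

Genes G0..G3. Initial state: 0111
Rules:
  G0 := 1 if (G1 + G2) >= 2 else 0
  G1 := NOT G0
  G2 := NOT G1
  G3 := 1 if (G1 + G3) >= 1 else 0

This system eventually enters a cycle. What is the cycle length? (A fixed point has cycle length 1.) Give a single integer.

Answer: 3

Derivation:
Step 0: 0111
Step 1: G0=(1+1>=2)=1 G1=NOT G0=NOT 0=1 G2=NOT G1=NOT 1=0 G3=(1+1>=1)=1 -> 1101
Step 2: G0=(1+0>=2)=0 G1=NOT G0=NOT 1=0 G2=NOT G1=NOT 1=0 G3=(1+1>=1)=1 -> 0001
Step 3: G0=(0+0>=2)=0 G1=NOT G0=NOT 0=1 G2=NOT G1=NOT 0=1 G3=(0+1>=1)=1 -> 0111
State from step 3 equals state from step 0 -> cycle length 3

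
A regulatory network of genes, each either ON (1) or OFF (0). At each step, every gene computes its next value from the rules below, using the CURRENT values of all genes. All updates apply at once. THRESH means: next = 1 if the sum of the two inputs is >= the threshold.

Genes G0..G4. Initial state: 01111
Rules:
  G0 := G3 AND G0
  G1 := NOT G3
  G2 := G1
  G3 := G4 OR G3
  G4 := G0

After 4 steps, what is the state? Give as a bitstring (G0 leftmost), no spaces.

Step 1: G0=G3&G0=1&0=0 G1=NOT G3=NOT 1=0 G2=G1=1 G3=G4|G3=1|1=1 G4=G0=0 -> 00110
Step 2: G0=G3&G0=1&0=0 G1=NOT G3=NOT 1=0 G2=G1=0 G3=G4|G3=0|1=1 G4=G0=0 -> 00010
Step 3: G0=G3&G0=1&0=0 G1=NOT G3=NOT 1=0 G2=G1=0 G3=G4|G3=0|1=1 G4=G0=0 -> 00010
Step 4: G0=G3&G0=1&0=0 G1=NOT G3=NOT 1=0 G2=G1=0 G3=G4|G3=0|1=1 G4=G0=0 -> 00010

00010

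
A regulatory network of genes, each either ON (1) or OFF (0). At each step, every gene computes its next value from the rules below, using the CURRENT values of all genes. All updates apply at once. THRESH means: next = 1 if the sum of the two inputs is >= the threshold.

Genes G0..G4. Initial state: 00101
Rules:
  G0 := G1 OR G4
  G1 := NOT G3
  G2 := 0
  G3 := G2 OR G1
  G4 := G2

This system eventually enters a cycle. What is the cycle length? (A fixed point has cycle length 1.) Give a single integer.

Answer: 4

Derivation:
Step 0: 00101
Step 1: G0=G1|G4=0|1=1 G1=NOT G3=NOT 0=1 G2=0(const) G3=G2|G1=1|0=1 G4=G2=1 -> 11011
Step 2: G0=G1|G4=1|1=1 G1=NOT G3=NOT 1=0 G2=0(const) G3=G2|G1=0|1=1 G4=G2=0 -> 10010
Step 3: G0=G1|G4=0|0=0 G1=NOT G3=NOT 1=0 G2=0(const) G3=G2|G1=0|0=0 G4=G2=0 -> 00000
Step 4: G0=G1|G4=0|0=0 G1=NOT G3=NOT 0=1 G2=0(const) G3=G2|G1=0|0=0 G4=G2=0 -> 01000
Step 5: G0=G1|G4=1|0=1 G1=NOT G3=NOT 0=1 G2=0(const) G3=G2|G1=0|1=1 G4=G2=0 -> 11010
Step 6: G0=G1|G4=1|0=1 G1=NOT G3=NOT 1=0 G2=0(const) G3=G2|G1=0|1=1 G4=G2=0 -> 10010
State from step 6 equals state from step 2 -> cycle length 4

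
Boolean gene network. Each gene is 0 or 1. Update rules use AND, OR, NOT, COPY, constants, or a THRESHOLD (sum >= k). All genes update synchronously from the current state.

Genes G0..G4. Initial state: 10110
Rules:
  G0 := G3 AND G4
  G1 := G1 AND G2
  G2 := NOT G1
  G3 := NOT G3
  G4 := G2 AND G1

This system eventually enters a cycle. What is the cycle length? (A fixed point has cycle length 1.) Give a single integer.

Answer: 2

Derivation:
Step 0: 10110
Step 1: G0=G3&G4=1&0=0 G1=G1&G2=0&1=0 G2=NOT G1=NOT 0=1 G3=NOT G3=NOT 1=0 G4=G2&G1=1&0=0 -> 00100
Step 2: G0=G3&G4=0&0=0 G1=G1&G2=0&1=0 G2=NOT G1=NOT 0=1 G3=NOT G3=NOT 0=1 G4=G2&G1=1&0=0 -> 00110
Step 3: G0=G3&G4=1&0=0 G1=G1&G2=0&1=0 G2=NOT G1=NOT 0=1 G3=NOT G3=NOT 1=0 G4=G2&G1=1&0=0 -> 00100
State from step 3 equals state from step 1 -> cycle length 2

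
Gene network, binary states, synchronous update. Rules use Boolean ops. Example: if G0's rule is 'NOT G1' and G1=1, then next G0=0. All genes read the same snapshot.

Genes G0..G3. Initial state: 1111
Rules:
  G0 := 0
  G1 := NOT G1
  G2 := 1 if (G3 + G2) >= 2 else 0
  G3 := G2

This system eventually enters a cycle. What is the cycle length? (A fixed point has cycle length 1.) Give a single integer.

Answer: 2

Derivation:
Step 0: 1111
Step 1: G0=0(const) G1=NOT G1=NOT 1=0 G2=(1+1>=2)=1 G3=G2=1 -> 0011
Step 2: G0=0(const) G1=NOT G1=NOT 0=1 G2=(1+1>=2)=1 G3=G2=1 -> 0111
Step 3: G0=0(const) G1=NOT G1=NOT 1=0 G2=(1+1>=2)=1 G3=G2=1 -> 0011
State from step 3 equals state from step 1 -> cycle length 2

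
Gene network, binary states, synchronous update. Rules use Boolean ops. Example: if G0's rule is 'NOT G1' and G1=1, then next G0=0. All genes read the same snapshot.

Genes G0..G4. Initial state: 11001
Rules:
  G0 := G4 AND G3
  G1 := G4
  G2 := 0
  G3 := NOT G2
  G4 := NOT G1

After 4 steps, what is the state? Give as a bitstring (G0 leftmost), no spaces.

Step 1: G0=G4&G3=1&0=0 G1=G4=1 G2=0(const) G3=NOT G2=NOT 0=1 G4=NOT G1=NOT 1=0 -> 01010
Step 2: G0=G4&G3=0&1=0 G1=G4=0 G2=0(const) G3=NOT G2=NOT 0=1 G4=NOT G1=NOT 1=0 -> 00010
Step 3: G0=G4&G3=0&1=0 G1=G4=0 G2=0(const) G3=NOT G2=NOT 0=1 G4=NOT G1=NOT 0=1 -> 00011
Step 4: G0=G4&G3=1&1=1 G1=G4=1 G2=0(const) G3=NOT G2=NOT 0=1 G4=NOT G1=NOT 0=1 -> 11011

11011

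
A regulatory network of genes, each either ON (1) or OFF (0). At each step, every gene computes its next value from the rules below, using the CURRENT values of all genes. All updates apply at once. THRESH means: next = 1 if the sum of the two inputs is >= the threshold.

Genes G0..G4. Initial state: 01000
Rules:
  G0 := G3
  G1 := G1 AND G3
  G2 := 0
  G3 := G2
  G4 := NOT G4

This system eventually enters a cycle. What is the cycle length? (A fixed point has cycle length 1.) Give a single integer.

Step 0: 01000
Step 1: G0=G3=0 G1=G1&G3=1&0=0 G2=0(const) G3=G2=0 G4=NOT G4=NOT 0=1 -> 00001
Step 2: G0=G3=0 G1=G1&G3=0&0=0 G2=0(const) G3=G2=0 G4=NOT G4=NOT 1=0 -> 00000
Step 3: G0=G3=0 G1=G1&G3=0&0=0 G2=0(const) G3=G2=0 G4=NOT G4=NOT 0=1 -> 00001
State from step 3 equals state from step 1 -> cycle length 2

Answer: 2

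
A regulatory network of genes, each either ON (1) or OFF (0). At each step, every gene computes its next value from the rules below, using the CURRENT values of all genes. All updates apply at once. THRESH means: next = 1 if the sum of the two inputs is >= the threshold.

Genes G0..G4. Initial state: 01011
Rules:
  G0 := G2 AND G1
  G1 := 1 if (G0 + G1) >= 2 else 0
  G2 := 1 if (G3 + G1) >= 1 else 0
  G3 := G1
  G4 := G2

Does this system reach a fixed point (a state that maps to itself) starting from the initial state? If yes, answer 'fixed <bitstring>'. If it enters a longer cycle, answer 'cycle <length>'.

Step 0: 01011
Step 1: G0=G2&G1=0&1=0 G1=(0+1>=2)=0 G2=(1+1>=1)=1 G3=G1=1 G4=G2=0 -> 00110
Step 2: G0=G2&G1=1&0=0 G1=(0+0>=2)=0 G2=(1+0>=1)=1 G3=G1=0 G4=G2=1 -> 00101
Step 3: G0=G2&G1=1&0=0 G1=(0+0>=2)=0 G2=(0+0>=1)=0 G3=G1=0 G4=G2=1 -> 00001
Step 4: G0=G2&G1=0&0=0 G1=(0+0>=2)=0 G2=(0+0>=1)=0 G3=G1=0 G4=G2=0 -> 00000
Step 5: G0=G2&G1=0&0=0 G1=(0+0>=2)=0 G2=(0+0>=1)=0 G3=G1=0 G4=G2=0 -> 00000
Fixed point reached at step 4: 00000

Answer: fixed 00000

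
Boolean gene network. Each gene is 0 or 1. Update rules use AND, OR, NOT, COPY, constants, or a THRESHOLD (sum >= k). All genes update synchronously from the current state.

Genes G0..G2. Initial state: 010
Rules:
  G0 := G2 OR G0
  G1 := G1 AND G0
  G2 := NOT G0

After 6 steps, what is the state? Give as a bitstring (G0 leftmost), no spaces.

Step 1: G0=G2|G0=0|0=0 G1=G1&G0=1&0=0 G2=NOT G0=NOT 0=1 -> 001
Step 2: G0=G2|G0=1|0=1 G1=G1&G0=0&0=0 G2=NOT G0=NOT 0=1 -> 101
Step 3: G0=G2|G0=1|1=1 G1=G1&G0=0&1=0 G2=NOT G0=NOT 1=0 -> 100
Step 4: G0=G2|G0=0|1=1 G1=G1&G0=0&1=0 G2=NOT G0=NOT 1=0 -> 100
Step 5: G0=G2|G0=0|1=1 G1=G1&G0=0&1=0 G2=NOT G0=NOT 1=0 -> 100
Step 6: G0=G2|G0=0|1=1 G1=G1&G0=0&1=0 G2=NOT G0=NOT 1=0 -> 100

100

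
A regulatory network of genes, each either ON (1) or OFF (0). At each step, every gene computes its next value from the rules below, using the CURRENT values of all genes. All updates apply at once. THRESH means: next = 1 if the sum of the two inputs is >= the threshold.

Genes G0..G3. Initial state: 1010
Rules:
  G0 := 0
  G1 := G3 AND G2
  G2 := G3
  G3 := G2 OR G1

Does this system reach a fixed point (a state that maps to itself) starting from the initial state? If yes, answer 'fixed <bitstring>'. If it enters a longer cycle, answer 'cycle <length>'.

Step 0: 1010
Step 1: G0=0(const) G1=G3&G2=0&1=0 G2=G3=0 G3=G2|G1=1|0=1 -> 0001
Step 2: G0=0(const) G1=G3&G2=1&0=0 G2=G3=1 G3=G2|G1=0|0=0 -> 0010
Step 3: G0=0(const) G1=G3&G2=0&1=0 G2=G3=0 G3=G2|G1=1|0=1 -> 0001
Cycle of length 2 starting at step 1 -> no fixed point

Answer: cycle 2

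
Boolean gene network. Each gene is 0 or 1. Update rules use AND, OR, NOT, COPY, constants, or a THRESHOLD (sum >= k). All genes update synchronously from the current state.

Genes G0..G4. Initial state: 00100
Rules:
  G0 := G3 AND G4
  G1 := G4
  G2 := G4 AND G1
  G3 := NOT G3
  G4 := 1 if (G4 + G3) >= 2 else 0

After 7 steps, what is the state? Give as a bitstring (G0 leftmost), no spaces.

Step 1: G0=G3&G4=0&0=0 G1=G4=0 G2=G4&G1=0&0=0 G3=NOT G3=NOT 0=1 G4=(0+0>=2)=0 -> 00010
Step 2: G0=G3&G4=1&0=0 G1=G4=0 G2=G4&G1=0&0=0 G3=NOT G3=NOT 1=0 G4=(0+1>=2)=0 -> 00000
Step 3: G0=G3&G4=0&0=0 G1=G4=0 G2=G4&G1=0&0=0 G3=NOT G3=NOT 0=1 G4=(0+0>=2)=0 -> 00010
Step 4: G0=G3&G4=1&0=0 G1=G4=0 G2=G4&G1=0&0=0 G3=NOT G3=NOT 1=0 G4=(0+1>=2)=0 -> 00000
Step 5: G0=G3&G4=0&0=0 G1=G4=0 G2=G4&G1=0&0=0 G3=NOT G3=NOT 0=1 G4=(0+0>=2)=0 -> 00010
Step 6: G0=G3&G4=1&0=0 G1=G4=0 G2=G4&G1=0&0=0 G3=NOT G3=NOT 1=0 G4=(0+1>=2)=0 -> 00000
Step 7: G0=G3&G4=0&0=0 G1=G4=0 G2=G4&G1=0&0=0 G3=NOT G3=NOT 0=1 G4=(0+0>=2)=0 -> 00010

00010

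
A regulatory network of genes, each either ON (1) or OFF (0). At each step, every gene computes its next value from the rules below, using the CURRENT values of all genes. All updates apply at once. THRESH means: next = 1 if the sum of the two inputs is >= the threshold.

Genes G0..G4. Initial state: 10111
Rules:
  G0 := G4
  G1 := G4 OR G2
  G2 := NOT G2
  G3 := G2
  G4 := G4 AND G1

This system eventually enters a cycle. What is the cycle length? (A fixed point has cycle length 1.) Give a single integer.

Answer: 2

Derivation:
Step 0: 10111
Step 1: G0=G4=1 G1=G4|G2=1|1=1 G2=NOT G2=NOT 1=0 G3=G2=1 G4=G4&G1=1&0=0 -> 11010
Step 2: G0=G4=0 G1=G4|G2=0|0=0 G2=NOT G2=NOT 0=1 G3=G2=0 G4=G4&G1=0&1=0 -> 00100
Step 3: G0=G4=0 G1=G4|G2=0|1=1 G2=NOT G2=NOT 1=0 G3=G2=1 G4=G4&G1=0&0=0 -> 01010
Step 4: G0=G4=0 G1=G4|G2=0|0=0 G2=NOT G2=NOT 0=1 G3=G2=0 G4=G4&G1=0&1=0 -> 00100
State from step 4 equals state from step 2 -> cycle length 2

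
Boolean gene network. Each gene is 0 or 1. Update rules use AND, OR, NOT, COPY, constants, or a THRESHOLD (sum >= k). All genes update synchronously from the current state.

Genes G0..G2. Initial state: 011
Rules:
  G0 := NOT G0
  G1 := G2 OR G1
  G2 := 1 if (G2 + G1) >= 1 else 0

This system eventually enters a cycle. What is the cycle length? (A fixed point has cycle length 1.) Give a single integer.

Step 0: 011
Step 1: G0=NOT G0=NOT 0=1 G1=G2|G1=1|1=1 G2=(1+1>=1)=1 -> 111
Step 2: G0=NOT G0=NOT 1=0 G1=G2|G1=1|1=1 G2=(1+1>=1)=1 -> 011
State from step 2 equals state from step 0 -> cycle length 2

Answer: 2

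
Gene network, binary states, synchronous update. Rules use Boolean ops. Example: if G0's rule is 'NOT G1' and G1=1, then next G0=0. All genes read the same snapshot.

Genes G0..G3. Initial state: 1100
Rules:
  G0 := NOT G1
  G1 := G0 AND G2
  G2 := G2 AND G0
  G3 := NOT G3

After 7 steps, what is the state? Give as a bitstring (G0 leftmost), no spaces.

Step 1: G0=NOT G1=NOT 1=0 G1=G0&G2=1&0=0 G2=G2&G0=0&1=0 G3=NOT G3=NOT 0=1 -> 0001
Step 2: G0=NOT G1=NOT 0=1 G1=G0&G2=0&0=0 G2=G2&G0=0&0=0 G3=NOT G3=NOT 1=0 -> 1000
Step 3: G0=NOT G1=NOT 0=1 G1=G0&G2=1&0=0 G2=G2&G0=0&1=0 G3=NOT G3=NOT 0=1 -> 1001
Step 4: G0=NOT G1=NOT 0=1 G1=G0&G2=1&0=0 G2=G2&G0=0&1=0 G3=NOT G3=NOT 1=0 -> 1000
Step 5: G0=NOT G1=NOT 0=1 G1=G0&G2=1&0=0 G2=G2&G0=0&1=0 G3=NOT G3=NOT 0=1 -> 1001
Step 6: G0=NOT G1=NOT 0=1 G1=G0&G2=1&0=0 G2=G2&G0=0&1=0 G3=NOT G3=NOT 1=0 -> 1000
Step 7: G0=NOT G1=NOT 0=1 G1=G0&G2=1&0=0 G2=G2&G0=0&1=0 G3=NOT G3=NOT 0=1 -> 1001

1001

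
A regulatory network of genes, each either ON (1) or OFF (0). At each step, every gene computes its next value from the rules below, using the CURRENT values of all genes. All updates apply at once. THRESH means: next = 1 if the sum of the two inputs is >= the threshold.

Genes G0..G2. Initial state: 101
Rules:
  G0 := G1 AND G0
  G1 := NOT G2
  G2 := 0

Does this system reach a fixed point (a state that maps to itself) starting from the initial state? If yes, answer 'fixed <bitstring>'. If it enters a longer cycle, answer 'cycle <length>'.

Step 0: 101
Step 1: G0=G1&G0=0&1=0 G1=NOT G2=NOT 1=0 G2=0(const) -> 000
Step 2: G0=G1&G0=0&0=0 G1=NOT G2=NOT 0=1 G2=0(const) -> 010
Step 3: G0=G1&G0=1&0=0 G1=NOT G2=NOT 0=1 G2=0(const) -> 010
Fixed point reached at step 2: 010

Answer: fixed 010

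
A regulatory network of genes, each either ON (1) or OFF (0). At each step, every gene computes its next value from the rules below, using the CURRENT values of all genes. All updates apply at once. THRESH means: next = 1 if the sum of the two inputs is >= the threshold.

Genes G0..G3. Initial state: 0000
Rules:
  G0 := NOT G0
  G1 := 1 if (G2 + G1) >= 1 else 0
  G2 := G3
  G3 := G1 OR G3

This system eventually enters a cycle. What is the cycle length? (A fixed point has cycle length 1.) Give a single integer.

Answer: 2

Derivation:
Step 0: 0000
Step 1: G0=NOT G0=NOT 0=1 G1=(0+0>=1)=0 G2=G3=0 G3=G1|G3=0|0=0 -> 1000
Step 2: G0=NOT G0=NOT 1=0 G1=(0+0>=1)=0 G2=G3=0 G3=G1|G3=0|0=0 -> 0000
State from step 2 equals state from step 0 -> cycle length 2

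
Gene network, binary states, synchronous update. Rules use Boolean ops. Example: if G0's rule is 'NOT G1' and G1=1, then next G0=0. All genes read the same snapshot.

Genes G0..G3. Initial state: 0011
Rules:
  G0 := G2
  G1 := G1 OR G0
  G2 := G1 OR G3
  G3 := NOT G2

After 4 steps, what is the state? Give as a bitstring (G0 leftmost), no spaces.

Step 1: G0=G2=1 G1=G1|G0=0|0=0 G2=G1|G3=0|1=1 G3=NOT G2=NOT 1=0 -> 1010
Step 2: G0=G2=1 G1=G1|G0=0|1=1 G2=G1|G3=0|0=0 G3=NOT G2=NOT 1=0 -> 1100
Step 3: G0=G2=0 G1=G1|G0=1|1=1 G2=G1|G3=1|0=1 G3=NOT G2=NOT 0=1 -> 0111
Step 4: G0=G2=1 G1=G1|G0=1|0=1 G2=G1|G3=1|1=1 G3=NOT G2=NOT 1=0 -> 1110

1110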